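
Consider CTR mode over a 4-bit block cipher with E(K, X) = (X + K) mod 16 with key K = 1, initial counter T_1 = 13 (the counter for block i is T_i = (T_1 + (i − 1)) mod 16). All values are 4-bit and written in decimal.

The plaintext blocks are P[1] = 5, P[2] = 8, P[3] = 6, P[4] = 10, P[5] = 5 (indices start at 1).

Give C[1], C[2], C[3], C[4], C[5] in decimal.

CTR encryption: S_i = E(K, T_i) where T_i is the counter for block i; C_i = P_i ⊕ S_i.
C[1]: T = 13, S = E(K, T) = 14; 5 ⊕ 14 = 11.
C[2]: T = 14, S = E(K, T) = 15; 8 ⊕ 15 = 7.
C[3]: T = 15, S = E(K, T) = 0; 6 ⊕ 0 = 6.
C[4]: T = 0, S = E(K, T) = 1; 10 ⊕ 1 = 11.
C[5]: T = 1, S = E(K, T) = 2; 5 ⊕ 2 = 7.

C[1] = 11, C[2] = 7, C[3] = 6, C[4] = 11, C[5] = 7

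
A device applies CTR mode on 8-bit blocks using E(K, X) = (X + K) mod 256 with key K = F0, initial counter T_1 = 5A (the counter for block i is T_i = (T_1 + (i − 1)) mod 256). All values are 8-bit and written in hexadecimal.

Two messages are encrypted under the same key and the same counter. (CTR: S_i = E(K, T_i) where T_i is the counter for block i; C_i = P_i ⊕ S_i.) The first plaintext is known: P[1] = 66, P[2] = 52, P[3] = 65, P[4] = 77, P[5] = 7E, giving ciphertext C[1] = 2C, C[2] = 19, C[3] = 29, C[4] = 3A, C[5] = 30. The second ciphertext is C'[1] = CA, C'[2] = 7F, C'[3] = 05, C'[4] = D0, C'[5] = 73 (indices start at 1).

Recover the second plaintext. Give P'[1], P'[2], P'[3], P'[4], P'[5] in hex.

P'[1] = 80, P'[2] = 34, P'[3] = 49, P'[4] = 9D, P'[5] = 3D

In CTR with a reused counter, both messages share the same keystream S_i, so C_i ⊕ C'_i = P_i ⊕ P'_i and thus P'_i = P_i ⊕ C_i ⊕ C'_i.
P'[1]: 66 ⊕ 2C ⊕ CA = 80.
P'[2]: 52 ⊕ 19 ⊕ 7F = 34.
P'[3]: 65 ⊕ 29 ⊕ 05 = 49.
P'[4]: 77 ⊕ 3A ⊕ D0 = 9D.
P'[5]: 7E ⊕ 30 ⊕ 73 = 3D.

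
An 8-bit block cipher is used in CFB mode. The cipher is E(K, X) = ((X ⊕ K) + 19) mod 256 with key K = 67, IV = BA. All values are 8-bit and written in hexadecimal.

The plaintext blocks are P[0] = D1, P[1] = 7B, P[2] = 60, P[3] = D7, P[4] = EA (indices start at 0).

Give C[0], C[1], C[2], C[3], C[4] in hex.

C[0] = 27, C[1] = 22, C[2] = 3E, C[3] = A5, C[4] = 31

CFB encryption: C_i = P_i ⊕ E(K, C_{i−1}), with C_{−1} = IV.
C[0]: E(K, BA) = F6; D1 ⊕ F6 = 27.
C[1]: E(K, 27) = 59; 7B ⊕ 59 = 22.
C[2]: E(K, 22) = 5E; 60 ⊕ 5E = 3E.
C[3]: E(K, 3E) = 72; D7 ⊕ 72 = A5.
C[4]: E(K, A5) = DB; EA ⊕ DB = 31.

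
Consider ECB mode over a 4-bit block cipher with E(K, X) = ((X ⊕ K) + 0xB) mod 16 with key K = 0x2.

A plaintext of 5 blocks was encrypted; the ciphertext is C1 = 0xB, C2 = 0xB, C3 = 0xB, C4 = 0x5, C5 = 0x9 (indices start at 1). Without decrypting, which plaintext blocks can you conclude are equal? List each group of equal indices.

ECB encrypts each block independently with the same key, so equal ciphertext blocks imply equal plaintext blocks.
C1 = C2 = C3 = 0xB, so P1 = P2 = P3.

P1 = P2 = P3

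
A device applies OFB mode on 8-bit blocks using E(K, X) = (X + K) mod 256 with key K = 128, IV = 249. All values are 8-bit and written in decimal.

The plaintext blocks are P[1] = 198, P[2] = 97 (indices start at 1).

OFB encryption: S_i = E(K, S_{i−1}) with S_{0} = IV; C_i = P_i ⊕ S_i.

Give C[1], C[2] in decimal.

C[1]: S = E(K, 249) = 121; 198 ⊕ 121 = 191.
C[2]: S = E(K, 121) = 249; 97 ⊕ 249 = 152.

C[1] = 191, C[2] = 152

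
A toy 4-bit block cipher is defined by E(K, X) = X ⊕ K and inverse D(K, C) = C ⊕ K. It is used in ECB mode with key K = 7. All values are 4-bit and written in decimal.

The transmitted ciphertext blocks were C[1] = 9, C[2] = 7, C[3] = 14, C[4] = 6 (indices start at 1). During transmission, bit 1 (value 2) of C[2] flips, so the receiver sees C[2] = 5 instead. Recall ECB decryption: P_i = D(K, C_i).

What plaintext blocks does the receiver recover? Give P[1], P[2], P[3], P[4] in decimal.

Only C[2] changed, to 5. In ECB, a change in C_i affects only P_i. Decrypting the received ciphertext:
P[1]: D(K, 9) = 14.
P[2]: D(K, 5) = 2.
P[3]: D(K, 14) = 9.
P[4]: D(K, 6) = 1.
Blocks that differ from the original plaintext: P[2].

P[1] = 14, P[2] = 2, P[3] = 9, P[4] = 1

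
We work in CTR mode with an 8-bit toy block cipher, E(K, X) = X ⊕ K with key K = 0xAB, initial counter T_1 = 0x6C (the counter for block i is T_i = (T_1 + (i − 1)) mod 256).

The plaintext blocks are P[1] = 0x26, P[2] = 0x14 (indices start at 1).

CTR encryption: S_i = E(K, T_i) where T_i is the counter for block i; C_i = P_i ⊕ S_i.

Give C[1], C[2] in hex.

C[1] = 0xE1, C[2] = 0xD2

C[1]: T = 0x6C, S = E(K, T) = 0xC7; 0x26 ⊕ 0xC7 = 0xE1.
C[2]: T = 0x6D, S = E(K, T) = 0xC6; 0x14 ⊕ 0xC6 = 0xD2.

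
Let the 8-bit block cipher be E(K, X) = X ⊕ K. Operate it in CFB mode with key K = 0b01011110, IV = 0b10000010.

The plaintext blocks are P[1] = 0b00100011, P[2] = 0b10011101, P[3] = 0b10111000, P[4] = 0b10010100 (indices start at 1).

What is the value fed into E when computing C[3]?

0b00111100

CFB encryption: C_i = P_i ⊕ E(K, C_{i−1}), with C_{0} = IV.
C[1]: E(K, 0b10000010) = 0b11011100; 0b00100011 ⊕ 0b11011100 = 0b11111111.
C[2]: E(K, 0b11111111) = 0b10100001; 0b10011101 ⊕ 0b10100001 = 0b00111100.
C[3]: E(K, 0b00111100) = 0b01100010; 0b10111000 ⊕ 0b01100010 = 0b11011010.
So the input to E for block [3] is 0b00111100.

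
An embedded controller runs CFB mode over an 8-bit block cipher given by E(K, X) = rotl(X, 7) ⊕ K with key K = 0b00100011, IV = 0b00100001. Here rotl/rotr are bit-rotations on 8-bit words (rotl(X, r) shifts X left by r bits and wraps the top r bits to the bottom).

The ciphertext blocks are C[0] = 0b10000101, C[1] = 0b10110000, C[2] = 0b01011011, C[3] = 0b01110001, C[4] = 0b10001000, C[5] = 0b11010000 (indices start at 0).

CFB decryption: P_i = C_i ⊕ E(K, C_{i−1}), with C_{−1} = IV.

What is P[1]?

P[1]: E(K, 0b10000101) = 0b11100001; 0b10110000 ⊕ 0b11100001 = 0b01010001.

P[1] = 0b01010001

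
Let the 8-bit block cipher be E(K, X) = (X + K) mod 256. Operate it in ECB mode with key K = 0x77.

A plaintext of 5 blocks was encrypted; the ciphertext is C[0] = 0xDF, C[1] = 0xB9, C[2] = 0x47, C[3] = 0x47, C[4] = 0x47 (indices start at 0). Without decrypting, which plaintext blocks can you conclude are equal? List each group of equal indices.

ECB encrypts each block independently with the same key, so equal ciphertext blocks imply equal plaintext blocks.
C[2] = C[3] = C[4] = 0x47, so P[2] = P[3] = P[4].

P[2] = P[3] = P[4]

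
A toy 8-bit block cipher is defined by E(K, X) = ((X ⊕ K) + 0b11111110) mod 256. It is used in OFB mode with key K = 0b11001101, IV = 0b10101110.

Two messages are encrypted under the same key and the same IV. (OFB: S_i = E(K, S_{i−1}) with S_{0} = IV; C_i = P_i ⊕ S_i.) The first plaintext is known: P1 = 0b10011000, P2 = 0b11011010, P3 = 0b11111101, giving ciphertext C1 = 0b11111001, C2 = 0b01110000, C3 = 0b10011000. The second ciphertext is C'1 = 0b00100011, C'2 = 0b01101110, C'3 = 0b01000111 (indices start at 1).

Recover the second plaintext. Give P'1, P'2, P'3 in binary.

P'1 = 0b01000010, P'2 = 0b11000100, P'3 = 0b00100010

In OFB with a reused IV, both messages share the same keystream S_i, so C_i ⊕ C'_i = P_i ⊕ P'_i and thus P'_i = P_i ⊕ C_i ⊕ C'_i.
P'1: 0b10011000 ⊕ 0b11111001 ⊕ 0b00100011 = 0b01000010.
P'2: 0b11011010 ⊕ 0b01110000 ⊕ 0b01101110 = 0b11000100.
P'3: 0b11111101 ⊕ 0b10011000 ⊕ 0b01000111 = 0b00100010.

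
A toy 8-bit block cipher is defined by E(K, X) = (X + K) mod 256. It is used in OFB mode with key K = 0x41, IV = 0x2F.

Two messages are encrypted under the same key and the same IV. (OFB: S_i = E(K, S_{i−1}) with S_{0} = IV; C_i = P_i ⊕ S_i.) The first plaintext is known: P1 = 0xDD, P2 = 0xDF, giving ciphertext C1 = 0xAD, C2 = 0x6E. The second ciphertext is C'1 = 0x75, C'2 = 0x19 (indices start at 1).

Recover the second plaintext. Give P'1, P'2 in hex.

P'1 = 0x05, P'2 = 0xA8

In OFB with a reused IV, both messages share the same keystream S_i, so C_i ⊕ C'_i = P_i ⊕ P'_i and thus P'_i = P_i ⊕ C_i ⊕ C'_i.
P'1: 0xDD ⊕ 0xAD ⊕ 0x75 = 0x05.
P'2: 0xDF ⊕ 0x6E ⊕ 0x19 = 0xA8.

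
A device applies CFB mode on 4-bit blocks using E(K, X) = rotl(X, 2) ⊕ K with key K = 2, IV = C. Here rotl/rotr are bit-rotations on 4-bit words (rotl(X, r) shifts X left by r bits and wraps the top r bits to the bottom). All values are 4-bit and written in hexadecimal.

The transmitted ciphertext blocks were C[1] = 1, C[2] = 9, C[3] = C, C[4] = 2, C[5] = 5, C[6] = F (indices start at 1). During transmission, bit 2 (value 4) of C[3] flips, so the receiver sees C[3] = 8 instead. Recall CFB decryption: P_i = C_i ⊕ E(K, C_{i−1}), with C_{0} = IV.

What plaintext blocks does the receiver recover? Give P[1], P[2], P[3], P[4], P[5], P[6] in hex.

P[1] = 0, P[2] = F, P[3] = C, P[4] = 2, P[5] = F, P[6] = 8

Only C[3] changed, to 8. In CFB, a change in C_i flips the same bit in P_i and garbles P_{i+1}. Decrypting the received ciphertext:
P[1]: E(K, C) = 1; 1 ⊕ 1 = 0.
P[2]: E(K, 1) = 6; 9 ⊕ 6 = F.
P[3]: E(K, 9) = 4; 8 ⊕ 4 = C.
P[4]: E(K, 8) = 0; 2 ⊕ 0 = 2.
P[5]: E(K, 2) = A; 5 ⊕ A = F.
P[6]: E(K, 5) = 7; F ⊕ 7 = 8.
Blocks that differ from the original plaintext: P[3], P[4].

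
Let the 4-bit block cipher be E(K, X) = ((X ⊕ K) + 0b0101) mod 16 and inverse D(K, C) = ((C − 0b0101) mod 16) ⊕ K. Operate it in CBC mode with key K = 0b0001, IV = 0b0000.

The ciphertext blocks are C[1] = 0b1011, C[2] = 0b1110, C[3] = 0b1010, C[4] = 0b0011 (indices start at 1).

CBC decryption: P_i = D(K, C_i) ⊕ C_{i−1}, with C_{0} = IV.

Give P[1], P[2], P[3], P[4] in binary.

P[1] = 0b0111, P[2] = 0b0011, P[3] = 0b1010, P[4] = 0b0101

P[1]: D(K, 0b1011) = 0b0111; 0b0111 ⊕ 0b0000 = 0b0111.
P[2]: D(K, 0b1110) = 0b1000; 0b1000 ⊕ 0b1011 = 0b0011.
P[3]: D(K, 0b1010) = 0b0100; 0b0100 ⊕ 0b1110 = 0b1010.
P[4]: D(K, 0b0011) = 0b1111; 0b1111 ⊕ 0b1010 = 0b0101.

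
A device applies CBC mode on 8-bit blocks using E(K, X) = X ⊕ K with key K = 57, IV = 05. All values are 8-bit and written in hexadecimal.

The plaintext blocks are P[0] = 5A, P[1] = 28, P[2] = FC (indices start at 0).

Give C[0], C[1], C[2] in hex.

C[0] = 08, C[1] = 77, C[2] = DC

CBC encryption: C_i = E(K, P_i ⊕ C_{i−1}), with C_{−1} = IV.
C[0]: P[0] ⊕ 05 = 5F; E(K, 5F) = 08.
C[1]: P[1] ⊕ 08 = 20; E(K, 20) = 77.
C[2]: P[2] ⊕ 77 = 8B; E(K, 8B) = DC.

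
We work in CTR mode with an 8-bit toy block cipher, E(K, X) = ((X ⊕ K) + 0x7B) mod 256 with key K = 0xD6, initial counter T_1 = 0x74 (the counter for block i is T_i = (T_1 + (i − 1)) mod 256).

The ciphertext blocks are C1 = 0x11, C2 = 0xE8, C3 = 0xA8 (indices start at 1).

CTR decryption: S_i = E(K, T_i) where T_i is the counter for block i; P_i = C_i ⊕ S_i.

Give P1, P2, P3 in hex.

P1: T = 0x74, S = E(K, T) = 0x1D; 0x11 ⊕ 0x1D = 0x0C.
P2: T = 0x75, S = E(K, T) = 0x1E; 0xE8 ⊕ 0x1E = 0xF6.
P3: T = 0x76, S = E(K, T) = 0x1B; 0xA8 ⊕ 0x1B = 0xB3.

P1 = 0x0C, P2 = 0xF6, P3 = 0xB3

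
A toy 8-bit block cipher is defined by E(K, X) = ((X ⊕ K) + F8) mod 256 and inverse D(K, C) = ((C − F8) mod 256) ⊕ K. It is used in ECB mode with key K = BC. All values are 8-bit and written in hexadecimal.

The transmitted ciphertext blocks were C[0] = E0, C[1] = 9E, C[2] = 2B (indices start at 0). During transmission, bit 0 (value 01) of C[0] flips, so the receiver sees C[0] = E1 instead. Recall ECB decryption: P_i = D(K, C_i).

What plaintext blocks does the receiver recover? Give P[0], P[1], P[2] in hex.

P[0] = 55, P[1] = 1A, P[2] = 8F

Only C[0] changed, to E1. In ECB, a change in C_i affects only P_i. Decrypting the received ciphertext:
P[0]: D(K, E1) = 55.
P[1]: D(K, 9E) = 1A.
P[2]: D(K, 2B) = 8F.
Blocks that differ from the original plaintext: P[0].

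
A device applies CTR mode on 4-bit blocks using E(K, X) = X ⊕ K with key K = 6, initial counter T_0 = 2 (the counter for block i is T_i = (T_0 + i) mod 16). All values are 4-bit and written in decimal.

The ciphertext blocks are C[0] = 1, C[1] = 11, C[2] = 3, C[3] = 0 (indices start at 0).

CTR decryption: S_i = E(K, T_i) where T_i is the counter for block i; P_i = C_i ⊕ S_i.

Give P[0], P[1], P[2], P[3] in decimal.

P[0]: T = 2, S = E(K, T) = 4; 1 ⊕ 4 = 5.
P[1]: T = 3, S = E(K, T) = 5; 11 ⊕ 5 = 14.
P[2]: T = 4, S = E(K, T) = 2; 3 ⊕ 2 = 1.
P[3]: T = 5, S = E(K, T) = 3; 0 ⊕ 3 = 3.

P[0] = 5, P[1] = 14, P[2] = 1, P[3] = 3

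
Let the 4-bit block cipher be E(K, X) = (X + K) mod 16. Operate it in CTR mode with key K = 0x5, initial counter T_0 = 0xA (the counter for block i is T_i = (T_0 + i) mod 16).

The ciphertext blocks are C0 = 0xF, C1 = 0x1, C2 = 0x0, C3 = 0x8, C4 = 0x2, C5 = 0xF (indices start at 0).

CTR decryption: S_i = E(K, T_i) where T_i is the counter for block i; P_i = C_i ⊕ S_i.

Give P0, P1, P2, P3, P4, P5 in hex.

P0: T = 0xA, S = E(K, T) = 0xF; 0xF ⊕ 0xF = 0x0.
P1: T = 0xB, S = E(K, T) = 0x0; 0x1 ⊕ 0x0 = 0x1.
P2: T = 0xC, S = E(K, T) = 0x1; 0x0 ⊕ 0x1 = 0x1.
P3: T = 0xD, S = E(K, T) = 0x2; 0x8 ⊕ 0x2 = 0xA.
P4: T = 0xE, S = E(K, T) = 0x3; 0x2 ⊕ 0x3 = 0x1.
P5: T = 0xF, S = E(K, T) = 0x4; 0xF ⊕ 0x4 = 0xB.

P0 = 0x0, P1 = 0x1, P2 = 0x1, P3 = 0xA, P4 = 0x1, P5 = 0xB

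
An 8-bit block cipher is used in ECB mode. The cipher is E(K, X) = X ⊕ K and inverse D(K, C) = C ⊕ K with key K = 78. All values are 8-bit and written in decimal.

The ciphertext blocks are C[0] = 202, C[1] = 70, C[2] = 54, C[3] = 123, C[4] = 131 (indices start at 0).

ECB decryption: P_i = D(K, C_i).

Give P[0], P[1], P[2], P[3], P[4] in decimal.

P[0] = 132, P[1] = 8, P[2] = 120, P[3] = 53, P[4] = 205

P[0]: D(K, 202) = 132.
P[1]: D(K, 70) = 8.
P[2]: D(K, 54) = 120.
P[3]: D(K, 123) = 53.
P[4]: D(K, 131) = 205.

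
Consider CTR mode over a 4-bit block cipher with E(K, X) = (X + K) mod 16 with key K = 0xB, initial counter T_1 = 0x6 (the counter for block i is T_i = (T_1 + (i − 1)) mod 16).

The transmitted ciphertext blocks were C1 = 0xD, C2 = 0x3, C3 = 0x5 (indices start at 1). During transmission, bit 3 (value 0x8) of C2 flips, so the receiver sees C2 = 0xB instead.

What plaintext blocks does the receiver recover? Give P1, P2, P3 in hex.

CTR decryption: S_i = E(K, T_i) where T_i is the counter for block i; P_i = C_i ⊕ S_i.
Only C2 changed, to 0xB. In CTR, a change in C_i flips the same bit in P_i only; the keystream is unaffected. Decrypting the received ciphertext:
P1: T = 0x6, S = E(K, T) = 0x1; 0xD ⊕ 0x1 = 0xC.
P2: T = 0x7, S = E(K, T) = 0x2; 0xB ⊕ 0x2 = 0x9.
P3: T = 0x8, S = E(K, T) = 0x3; 0x5 ⊕ 0x3 = 0x6.
Blocks that differ from the original plaintext: P2.

P1 = 0xC, P2 = 0x9, P3 = 0x6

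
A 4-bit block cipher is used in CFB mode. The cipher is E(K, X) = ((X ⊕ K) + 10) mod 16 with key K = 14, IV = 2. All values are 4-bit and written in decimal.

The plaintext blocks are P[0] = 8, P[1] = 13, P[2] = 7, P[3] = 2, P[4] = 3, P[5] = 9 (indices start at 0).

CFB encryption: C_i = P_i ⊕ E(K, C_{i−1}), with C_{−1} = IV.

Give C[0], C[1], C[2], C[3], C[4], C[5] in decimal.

C[0] = 14, C[1] = 7, C[2] = 4, C[3] = 6, C[4] = 1, C[5] = 0

C[0]: E(K, 2) = 6; 8 ⊕ 6 = 14.
C[1]: E(K, 14) = 10; 13 ⊕ 10 = 7.
C[2]: E(K, 7) = 3; 7 ⊕ 3 = 4.
C[3]: E(K, 4) = 4; 2 ⊕ 4 = 6.
C[4]: E(K, 6) = 2; 3 ⊕ 2 = 1.
C[5]: E(K, 1) = 9; 9 ⊕ 9 = 0.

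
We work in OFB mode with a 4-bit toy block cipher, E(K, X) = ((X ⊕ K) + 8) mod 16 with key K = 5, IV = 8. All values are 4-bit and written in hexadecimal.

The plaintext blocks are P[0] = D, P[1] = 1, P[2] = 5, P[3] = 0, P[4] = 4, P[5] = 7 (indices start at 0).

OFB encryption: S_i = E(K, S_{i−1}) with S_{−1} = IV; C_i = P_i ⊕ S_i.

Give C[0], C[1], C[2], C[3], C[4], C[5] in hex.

C[0]: S = E(K, 8) = 5; D ⊕ 5 = 8.
C[1]: S = E(K, 5) = 8; 1 ⊕ 8 = 9.
C[2]: S = E(K, 8) = 5; 5 ⊕ 5 = 0.
C[3]: S = E(K, 5) = 8; 0 ⊕ 8 = 8.
C[4]: S = E(K, 8) = 5; 4 ⊕ 5 = 1.
C[5]: S = E(K, 5) = 8; 7 ⊕ 8 = F.

C[0] = 8, C[1] = 9, C[2] = 0, C[3] = 8, C[4] = 1, C[5] = F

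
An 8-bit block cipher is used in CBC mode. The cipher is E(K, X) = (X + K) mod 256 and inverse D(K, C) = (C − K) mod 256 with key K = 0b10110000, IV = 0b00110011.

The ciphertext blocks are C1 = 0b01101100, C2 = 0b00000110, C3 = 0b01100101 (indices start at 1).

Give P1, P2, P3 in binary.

CBC decryption: P_i = D(K, C_i) ⊕ C_{i−1}, with C_{0} = IV.
P1: D(K, 0b01101100) = 0b10111100; 0b10111100 ⊕ 0b00110011 = 0b10001111.
P2: D(K, 0b00000110) = 0b01010110; 0b01010110 ⊕ 0b01101100 = 0b00111010.
P3: D(K, 0b01100101) = 0b10110101; 0b10110101 ⊕ 0b00000110 = 0b10110011.

P1 = 0b10001111, P2 = 0b00111010, P3 = 0b10110011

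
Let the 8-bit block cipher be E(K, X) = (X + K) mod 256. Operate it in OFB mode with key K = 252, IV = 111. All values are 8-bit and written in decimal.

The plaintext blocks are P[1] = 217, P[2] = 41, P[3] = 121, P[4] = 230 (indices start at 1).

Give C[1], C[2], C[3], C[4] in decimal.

OFB encryption: S_i = E(K, S_{i−1}) with S_{0} = IV; C_i = P_i ⊕ S_i.
C[1]: S = E(K, 111) = 107; 217 ⊕ 107 = 178.
C[2]: S = E(K, 107) = 103; 41 ⊕ 103 = 78.
C[3]: S = E(K, 103) = 99; 121 ⊕ 99 = 26.
C[4]: S = E(K, 99) = 95; 230 ⊕ 95 = 185.

C[1] = 178, C[2] = 78, C[3] = 26, C[4] = 185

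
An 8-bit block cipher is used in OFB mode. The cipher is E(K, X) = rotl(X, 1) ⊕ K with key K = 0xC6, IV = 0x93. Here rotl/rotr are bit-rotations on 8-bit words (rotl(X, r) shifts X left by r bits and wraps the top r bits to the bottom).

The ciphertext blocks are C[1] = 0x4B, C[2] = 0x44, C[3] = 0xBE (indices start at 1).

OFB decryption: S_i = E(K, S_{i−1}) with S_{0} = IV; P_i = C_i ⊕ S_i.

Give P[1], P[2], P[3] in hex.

P[1] = 0xAA, P[2] = 0x41, P[3] = 0x72

P[1]: S = E(K, 0x93) = 0xE1; 0x4B ⊕ 0xE1 = 0xAA.
P[2]: S = E(K, 0xE1) = 0x05; 0x44 ⊕ 0x05 = 0x41.
P[3]: S = E(K, 0x05) = 0xCC; 0xBE ⊕ 0xCC = 0x72.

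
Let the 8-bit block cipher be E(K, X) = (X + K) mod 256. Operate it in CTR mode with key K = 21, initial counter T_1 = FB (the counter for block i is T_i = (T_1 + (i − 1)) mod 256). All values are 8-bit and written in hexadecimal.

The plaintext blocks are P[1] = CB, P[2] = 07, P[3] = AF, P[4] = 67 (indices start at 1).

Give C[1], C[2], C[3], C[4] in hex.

CTR encryption: S_i = E(K, T_i) where T_i is the counter for block i; C_i = P_i ⊕ S_i.
C[1]: T = FB, S = E(K, T) = 1C; CB ⊕ 1C = D7.
C[2]: T = FC, S = E(K, T) = 1D; 07 ⊕ 1D = 1A.
C[3]: T = FD, S = E(K, T) = 1E; AF ⊕ 1E = B1.
C[4]: T = FE, S = E(K, T) = 1F; 67 ⊕ 1F = 78.

C[1] = D7, C[2] = 1A, C[3] = B1, C[4] = 78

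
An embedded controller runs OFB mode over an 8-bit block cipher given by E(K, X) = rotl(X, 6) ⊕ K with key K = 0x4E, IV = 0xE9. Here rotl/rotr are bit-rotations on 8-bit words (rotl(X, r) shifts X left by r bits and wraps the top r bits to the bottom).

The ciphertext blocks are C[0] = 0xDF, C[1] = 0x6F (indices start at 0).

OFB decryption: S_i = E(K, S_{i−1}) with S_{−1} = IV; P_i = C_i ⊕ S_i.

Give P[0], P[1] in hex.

P[0]: S = E(K, 0xE9) = 0x34; 0xDF ⊕ 0x34 = 0xEB.
P[1]: S = E(K, 0x34) = 0x43; 0x6F ⊕ 0x43 = 0x2C.

P[0] = 0xEB, P[1] = 0x2C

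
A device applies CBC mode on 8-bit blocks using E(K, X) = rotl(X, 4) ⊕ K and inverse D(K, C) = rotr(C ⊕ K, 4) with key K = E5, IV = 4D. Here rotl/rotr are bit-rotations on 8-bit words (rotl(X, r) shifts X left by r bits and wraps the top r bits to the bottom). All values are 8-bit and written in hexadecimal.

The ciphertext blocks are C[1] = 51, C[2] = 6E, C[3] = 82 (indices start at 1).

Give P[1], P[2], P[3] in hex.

CBC decryption: P_i = D(K, C_i) ⊕ C_{i−1}, with C_{0} = IV.
P[1]: D(K, 51) = 4B; 4B ⊕ 4D = 06.
P[2]: D(K, 6E) = B8; B8 ⊕ 51 = E9.
P[3]: D(K, 82) = 76; 76 ⊕ 6E = 18.

P[1] = 06, P[2] = E9, P[3] = 18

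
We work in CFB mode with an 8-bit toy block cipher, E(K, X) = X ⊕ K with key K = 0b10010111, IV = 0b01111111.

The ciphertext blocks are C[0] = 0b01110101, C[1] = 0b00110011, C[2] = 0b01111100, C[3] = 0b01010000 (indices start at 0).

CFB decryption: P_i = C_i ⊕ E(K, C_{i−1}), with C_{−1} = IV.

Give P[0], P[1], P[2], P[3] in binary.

P[0] = 0b10011101, P[1] = 0b11010001, P[2] = 0b11011000, P[3] = 0b10111011

P[0]: E(K, 0b01111111) = 0b11101000; 0b01110101 ⊕ 0b11101000 = 0b10011101.
P[1]: E(K, 0b01110101) = 0b11100010; 0b00110011 ⊕ 0b11100010 = 0b11010001.
P[2]: E(K, 0b00110011) = 0b10100100; 0b01111100 ⊕ 0b10100100 = 0b11011000.
P[3]: E(K, 0b01111100) = 0b11101011; 0b01010000 ⊕ 0b11101011 = 0b10111011.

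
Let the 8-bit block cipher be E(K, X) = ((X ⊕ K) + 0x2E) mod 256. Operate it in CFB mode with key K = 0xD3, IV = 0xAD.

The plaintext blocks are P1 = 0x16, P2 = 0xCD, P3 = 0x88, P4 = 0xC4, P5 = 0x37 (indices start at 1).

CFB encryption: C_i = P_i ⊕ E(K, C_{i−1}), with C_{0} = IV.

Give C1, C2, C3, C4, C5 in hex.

C1 = 0xBA, C2 = 0x5A, C3 = 0x3F, C4 = 0xDE, C5 = 0x0C

C1: E(K, 0xAD) = 0xAC; 0x16 ⊕ 0xAC = 0xBA.
C2: E(K, 0xBA) = 0x97; 0xCD ⊕ 0x97 = 0x5A.
C3: E(K, 0x5A) = 0xB7; 0x88 ⊕ 0xB7 = 0x3F.
C4: E(K, 0x3F) = 0x1A; 0xC4 ⊕ 0x1A = 0xDE.
C5: E(K, 0xDE) = 0x3B; 0x37 ⊕ 0x3B = 0x0C.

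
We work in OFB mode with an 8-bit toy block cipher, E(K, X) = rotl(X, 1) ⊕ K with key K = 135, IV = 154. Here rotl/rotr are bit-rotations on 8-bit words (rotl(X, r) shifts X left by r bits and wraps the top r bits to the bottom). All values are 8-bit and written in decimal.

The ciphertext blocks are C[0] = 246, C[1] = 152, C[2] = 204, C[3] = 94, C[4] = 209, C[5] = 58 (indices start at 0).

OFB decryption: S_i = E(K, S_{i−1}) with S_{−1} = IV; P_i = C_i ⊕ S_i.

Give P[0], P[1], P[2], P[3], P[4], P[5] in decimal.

P[0]: S = E(K, 154) = 178; 246 ⊕ 178 = 68.
P[1]: S = E(K, 178) = 226; 152 ⊕ 226 = 122.
P[2]: S = E(K, 226) = 66; 204 ⊕ 66 = 142.
P[3]: S = E(K, 66) = 3; 94 ⊕ 3 = 93.
P[4]: S = E(K, 3) = 129; 209 ⊕ 129 = 80.
P[5]: S = E(K, 129) = 132; 58 ⊕ 132 = 190.

P[0] = 68, P[1] = 122, P[2] = 142, P[3] = 93, P[4] = 80, P[5] = 190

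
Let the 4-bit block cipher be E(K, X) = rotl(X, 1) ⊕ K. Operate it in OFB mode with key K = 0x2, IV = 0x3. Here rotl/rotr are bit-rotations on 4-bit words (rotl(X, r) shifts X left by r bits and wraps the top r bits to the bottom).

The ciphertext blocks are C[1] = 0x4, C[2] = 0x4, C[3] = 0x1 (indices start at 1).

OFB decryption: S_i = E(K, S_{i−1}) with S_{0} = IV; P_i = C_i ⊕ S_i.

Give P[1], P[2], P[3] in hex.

P[1] = 0x0, P[2] = 0xE, P[3] = 0x6

P[1]: S = E(K, 0x3) = 0x4; 0x4 ⊕ 0x4 = 0x0.
P[2]: S = E(K, 0x4) = 0xA; 0x4 ⊕ 0xA = 0xE.
P[3]: S = E(K, 0xA) = 0x7; 0x1 ⊕ 0x7 = 0x6.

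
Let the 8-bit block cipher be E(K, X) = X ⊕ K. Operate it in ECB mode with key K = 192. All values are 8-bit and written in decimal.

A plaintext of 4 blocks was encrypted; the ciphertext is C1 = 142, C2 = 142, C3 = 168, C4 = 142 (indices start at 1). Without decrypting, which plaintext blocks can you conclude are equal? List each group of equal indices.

P1 = P2 = P4

ECB encrypts each block independently with the same key, so equal ciphertext blocks imply equal plaintext blocks.
C1 = C2 = C4 = 142, so P1 = P2 = P4.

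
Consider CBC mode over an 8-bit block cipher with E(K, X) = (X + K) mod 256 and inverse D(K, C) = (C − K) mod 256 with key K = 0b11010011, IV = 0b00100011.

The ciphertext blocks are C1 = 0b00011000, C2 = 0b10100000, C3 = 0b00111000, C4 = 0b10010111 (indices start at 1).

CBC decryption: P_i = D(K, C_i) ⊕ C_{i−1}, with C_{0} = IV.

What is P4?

P4 = 0b11111100

P4: D(K, 0b10010111) = 0b11000100; 0b11000100 ⊕ 0b00111000 = 0b11111100.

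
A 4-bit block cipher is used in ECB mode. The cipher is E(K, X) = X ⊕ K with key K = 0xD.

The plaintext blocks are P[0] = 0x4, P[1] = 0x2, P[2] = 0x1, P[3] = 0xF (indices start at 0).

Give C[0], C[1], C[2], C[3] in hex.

C[0] = 0x9, C[1] = 0xF, C[2] = 0xC, C[3] = 0x2

ECB encryption: C_i = E(K, P_i).
C[0]: E(K, 0x4) = 0x9.
C[1]: E(K, 0x2) = 0xF.
C[2]: E(K, 0x1) = 0xC.
C[3]: E(K, 0xF) = 0x2.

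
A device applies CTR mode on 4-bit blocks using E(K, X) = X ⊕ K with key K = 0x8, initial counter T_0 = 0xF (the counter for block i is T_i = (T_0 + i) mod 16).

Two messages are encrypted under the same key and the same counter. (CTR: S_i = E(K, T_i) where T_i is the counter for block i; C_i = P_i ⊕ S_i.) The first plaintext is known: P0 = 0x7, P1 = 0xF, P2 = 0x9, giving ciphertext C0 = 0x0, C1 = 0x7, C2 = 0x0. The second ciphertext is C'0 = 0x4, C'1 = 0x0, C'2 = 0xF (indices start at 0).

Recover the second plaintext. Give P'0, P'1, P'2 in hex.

In CTR with a reused counter, both messages share the same keystream S_i, so C_i ⊕ C'_i = P_i ⊕ P'_i and thus P'_i = P_i ⊕ C_i ⊕ C'_i.
P'0: 0x7 ⊕ 0x0 ⊕ 0x4 = 0x3.
P'1: 0xF ⊕ 0x7 ⊕ 0x0 = 0x8.
P'2: 0x9 ⊕ 0x0 ⊕ 0xF = 0x6.

P'0 = 0x3, P'1 = 0x8, P'2 = 0x6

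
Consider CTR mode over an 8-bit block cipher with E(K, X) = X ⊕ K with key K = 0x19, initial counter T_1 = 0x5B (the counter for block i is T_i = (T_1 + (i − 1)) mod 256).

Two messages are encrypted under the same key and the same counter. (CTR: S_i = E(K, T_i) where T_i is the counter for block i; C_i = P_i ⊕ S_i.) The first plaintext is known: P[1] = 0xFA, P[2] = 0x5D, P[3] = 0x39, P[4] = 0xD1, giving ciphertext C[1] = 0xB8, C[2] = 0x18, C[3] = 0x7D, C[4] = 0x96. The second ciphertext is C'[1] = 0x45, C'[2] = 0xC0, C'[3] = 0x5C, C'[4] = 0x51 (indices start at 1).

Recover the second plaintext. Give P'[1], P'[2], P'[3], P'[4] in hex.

P'[1] = 0x07, P'[2] = 0x85, P'[3] = 0x18, P'[4] = 0x16

In CTR with a reused counter, both messages share the same keystream S_i, so C_i ⊕ C'_i = P_i ⊕ P'_i and thus P'_i = P_i ⊕ C_i ⊕ C'_i.
P'[1]: 0xFA ⊕ 0xB8 ⊕ 0x45 = 0x07.
P'[2]: 0x5D ⊕ 0x18 ⊕ 0xC0 = 0x85.
P'[3]: 0x39 ⊕ 0x7D ⊕ 0x5C = 0x18.
P'[4]: 0xD1 ⊕ 0x96 ⊕ 0x51 = 0x16.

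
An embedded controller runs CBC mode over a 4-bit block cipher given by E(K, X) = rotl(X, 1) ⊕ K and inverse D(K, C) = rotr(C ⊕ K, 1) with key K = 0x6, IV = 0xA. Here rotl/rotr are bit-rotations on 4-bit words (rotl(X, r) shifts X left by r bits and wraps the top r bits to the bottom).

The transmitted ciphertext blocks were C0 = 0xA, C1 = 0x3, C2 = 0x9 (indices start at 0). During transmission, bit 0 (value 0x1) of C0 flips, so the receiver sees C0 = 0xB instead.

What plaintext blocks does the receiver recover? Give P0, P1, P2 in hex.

CBC decryption: P_i = D(K, C_i) ⊕ C_{i−1}, with C_{−1} = IV.
Only C0 changed, to 0xB. In CBC, a change in C_i garbles P_i and flips the same bit in P_{i+1}. Decrypting the received ciphertext:
P0: D(K, 0xB) = 0xE; 0xE ⊕ 0xA = 0x4.
P1: D(K, 0x3) = 0xA; 0xA ⊕ 0xB = 0x1.
P2: D(K, 0x9) = 0xF; 0xF ⊕ 0x3 = 0xC.
Blocks that differ from the original plaintext: P0, P1.

P0 = 0x4, P1 = 0x1, P2 = 0xC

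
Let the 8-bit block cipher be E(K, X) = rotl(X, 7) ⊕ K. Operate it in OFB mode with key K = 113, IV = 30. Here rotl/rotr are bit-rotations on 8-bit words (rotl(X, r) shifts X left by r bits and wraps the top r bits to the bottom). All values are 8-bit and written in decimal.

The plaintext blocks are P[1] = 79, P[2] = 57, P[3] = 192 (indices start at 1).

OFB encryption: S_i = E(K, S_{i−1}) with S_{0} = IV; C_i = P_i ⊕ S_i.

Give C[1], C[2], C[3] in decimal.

C[1]: S = E(K, 30) = 126; 79 ⊕ 126 = 49.
C[2]: S = E(K, 126) = 78; 57 ⊕ 78 = 119.
C[3]: S = E(K, 78) = 86; 192 ⊕ 86 = 150.

C[1] = 49, C[2] = 119, C[3] = 150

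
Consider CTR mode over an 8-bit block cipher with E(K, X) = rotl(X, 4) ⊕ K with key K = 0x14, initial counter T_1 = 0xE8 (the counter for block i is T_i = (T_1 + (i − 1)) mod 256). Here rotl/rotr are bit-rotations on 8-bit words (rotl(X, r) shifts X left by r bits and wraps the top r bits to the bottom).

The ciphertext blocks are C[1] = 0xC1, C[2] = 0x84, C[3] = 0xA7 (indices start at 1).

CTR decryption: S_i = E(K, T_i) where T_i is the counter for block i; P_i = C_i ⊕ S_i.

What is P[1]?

P[1]: T = 0xE8, S = E(K, T) = 0x9A; 0xC1 ⊕ 0x9A = 0x5B.

P[1] = 0x5B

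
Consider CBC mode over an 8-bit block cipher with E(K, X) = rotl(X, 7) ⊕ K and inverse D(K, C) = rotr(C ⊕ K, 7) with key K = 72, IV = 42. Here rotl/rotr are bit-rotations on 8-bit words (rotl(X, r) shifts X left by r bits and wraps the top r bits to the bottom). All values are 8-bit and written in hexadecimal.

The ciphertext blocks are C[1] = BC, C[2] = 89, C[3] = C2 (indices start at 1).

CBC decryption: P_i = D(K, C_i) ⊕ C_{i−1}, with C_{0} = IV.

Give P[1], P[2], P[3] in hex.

P[1]: D(K, BC) = 9D; 9D ⊕ 42 = DF.
P[2]: D(K, 89) = F7; F7 ⊕ BC = 4B.
P[3]: D(K, C2) = 61; 61 ⊕ 89 = E8.

P[1] = DF, P[2] = 4B, P[3] = E8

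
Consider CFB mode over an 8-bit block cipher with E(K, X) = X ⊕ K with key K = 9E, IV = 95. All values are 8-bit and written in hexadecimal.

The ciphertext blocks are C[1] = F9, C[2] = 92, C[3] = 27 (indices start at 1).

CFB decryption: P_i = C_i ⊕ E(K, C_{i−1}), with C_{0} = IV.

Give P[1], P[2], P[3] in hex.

P[1] = F2, P[2] = F5, P[3] = 2B

P[1]: E(K, 95) = 0B; F9 ⊕ 0B = F2.
P[2]: E(K, F9) = 67; 92 ⊕ 67 = F5.
P[3]: E(K, 92) = 0C; 27 ⊕ 0C = 2B.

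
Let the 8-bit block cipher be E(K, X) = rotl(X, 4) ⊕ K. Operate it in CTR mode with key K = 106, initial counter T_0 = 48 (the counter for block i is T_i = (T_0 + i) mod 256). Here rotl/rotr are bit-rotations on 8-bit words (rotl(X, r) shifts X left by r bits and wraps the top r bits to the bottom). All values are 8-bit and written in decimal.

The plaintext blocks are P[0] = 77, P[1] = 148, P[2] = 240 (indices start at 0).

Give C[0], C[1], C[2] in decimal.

CTR encryption: S_i = E(K, T_i) where T_i is the counter for block i; C_i = P_i ⊕ S_i.
C[0]: T = 48, S = E(K, T) = 105; 77 ⊕ 105 = 36.
C[1]: T = 49, S = E(K, T) = 121; 148 ⊕ 121 = 237.
C[2]: T = 50, S = E(K, T) = 73; 240 ⊕ 73 = 185.

C[0] = 36, C[1] = 237, C[2] = 185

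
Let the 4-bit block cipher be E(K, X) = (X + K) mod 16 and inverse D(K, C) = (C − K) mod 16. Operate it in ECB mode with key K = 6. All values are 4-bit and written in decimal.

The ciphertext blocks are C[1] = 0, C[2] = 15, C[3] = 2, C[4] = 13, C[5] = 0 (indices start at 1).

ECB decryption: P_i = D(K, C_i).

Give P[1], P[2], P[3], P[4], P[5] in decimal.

P[1] = 10, P[2] = 9, P[3] = 12, P[4] = 7, P[5] = 10

P[1]: D(K, 0) = 10.
P[2]: D(K, 15) = 9.
P[3]: D(K, 2) = 12.
P[4]: D(K, 13) = 7.
P[5]: D(K, 0) = 10.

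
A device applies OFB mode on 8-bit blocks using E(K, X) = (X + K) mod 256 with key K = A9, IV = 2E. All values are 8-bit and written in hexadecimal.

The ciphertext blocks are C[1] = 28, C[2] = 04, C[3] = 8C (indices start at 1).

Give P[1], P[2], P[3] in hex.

P[1] = FF, P[2] = 84, P[3] = A5

OFB decryption: S_i = E(K, S_{i−1}) with S_{0} = IV; P_i = C_i ⊕ S_i.
P[1]: S = E(K, 2E) = D7; 28 ⊕ D7 = FF.
P[2]: S = E(K, D7) = 80; 04 ⊕ 80 = 84.
P[3]: S = E(K, 80) = 29; 8C ⊕ 29 = A5.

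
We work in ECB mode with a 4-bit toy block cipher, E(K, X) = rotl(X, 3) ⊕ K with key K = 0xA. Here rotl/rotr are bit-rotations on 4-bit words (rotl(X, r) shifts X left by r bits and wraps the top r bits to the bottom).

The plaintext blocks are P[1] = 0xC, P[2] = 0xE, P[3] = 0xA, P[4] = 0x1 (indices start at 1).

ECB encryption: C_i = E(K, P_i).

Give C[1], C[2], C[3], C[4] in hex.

C[1]: E(K, 0xC) = 0xC.
C[2]: E(K, 0xE) = 0xD.
C[3]: E(K, 0xA) = 0xF.
C[4]: E(K, 0x1) = 0x2.

C[1] = 0xC, C[2] = 0xD, C[3] = 0xF, C[4] = 0x2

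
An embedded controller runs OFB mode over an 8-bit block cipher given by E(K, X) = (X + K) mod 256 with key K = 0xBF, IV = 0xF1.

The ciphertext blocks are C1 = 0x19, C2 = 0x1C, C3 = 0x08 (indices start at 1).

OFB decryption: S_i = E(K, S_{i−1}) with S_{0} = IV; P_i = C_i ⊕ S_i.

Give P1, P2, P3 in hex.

P1 = 0xA9, P2 = 0x73, P3 = 0x26

P1: S = E(K, 0xF1) = 0xB0; 0x19 ⊕ 0xB0 = 0xA9.
P2: S = E(K, 0xB0) = 0x6F; 0x1C ⊕ 0x6F = 0x73.
P3: S = E(K, 0x6F) = 0x2E; 0x08 ⊕ 0x2E = 0x26.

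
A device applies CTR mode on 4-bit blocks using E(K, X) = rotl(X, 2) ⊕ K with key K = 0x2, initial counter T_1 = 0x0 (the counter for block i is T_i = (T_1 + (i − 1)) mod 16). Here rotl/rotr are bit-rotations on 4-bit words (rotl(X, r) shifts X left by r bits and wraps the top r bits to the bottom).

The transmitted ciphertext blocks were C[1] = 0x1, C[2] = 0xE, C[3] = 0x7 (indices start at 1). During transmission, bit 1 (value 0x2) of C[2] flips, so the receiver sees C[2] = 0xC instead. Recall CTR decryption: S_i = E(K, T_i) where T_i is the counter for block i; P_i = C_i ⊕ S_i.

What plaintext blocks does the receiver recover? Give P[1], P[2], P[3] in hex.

Only C[2] changed, to 0xC. In CTR, a change in C_i flips the same bit in P_i only; the keystream is unaffected. Decrypting the received ciphertext:
P[1]: T = 0x0, S = E(K, T) = 0x2; 0x1 ⊕ 0x2 = 0x3.
P[2]: T = 0x1, S = E(K, T) = 0x6; 0xC ⊕ 0x6 = 0xA.
P[3]: T = 0x2, S = E(K, T) = 0xA; 0x7 ⊕ 0xA = 0xD.
Blocks that differ from the original plaintext: P[2].

P[1] = 0x3, P[2] = 0xA, P[3] = 0xD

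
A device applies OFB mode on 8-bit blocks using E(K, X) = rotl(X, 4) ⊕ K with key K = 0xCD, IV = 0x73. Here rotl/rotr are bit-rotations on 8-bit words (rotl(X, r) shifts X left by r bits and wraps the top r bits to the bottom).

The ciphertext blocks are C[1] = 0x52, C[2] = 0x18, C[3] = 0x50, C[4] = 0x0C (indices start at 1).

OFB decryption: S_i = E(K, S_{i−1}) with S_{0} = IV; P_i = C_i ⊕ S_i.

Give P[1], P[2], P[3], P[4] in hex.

P[1] = 0xA8, P[2] = 0x7A, P[3] = 0xBB, P[4] = 0x7F

P[1]: S = E(K, 0x73) = 0xFA; 0x52 ⊕ 0xFA = 0xA8.
P[2]: S = E(K, 0xFA) = 0x62; 0x18 ⊕ 0x62 = 0x7A.
P[3]: S = E(K, 0x62) = 0xEB; 0x50 ⊕ 0xEB = 0xBB.
P[4]: S = E(K, 0xEB) = 0x73; 0x0C ⊕ 0x73 = 0x7F.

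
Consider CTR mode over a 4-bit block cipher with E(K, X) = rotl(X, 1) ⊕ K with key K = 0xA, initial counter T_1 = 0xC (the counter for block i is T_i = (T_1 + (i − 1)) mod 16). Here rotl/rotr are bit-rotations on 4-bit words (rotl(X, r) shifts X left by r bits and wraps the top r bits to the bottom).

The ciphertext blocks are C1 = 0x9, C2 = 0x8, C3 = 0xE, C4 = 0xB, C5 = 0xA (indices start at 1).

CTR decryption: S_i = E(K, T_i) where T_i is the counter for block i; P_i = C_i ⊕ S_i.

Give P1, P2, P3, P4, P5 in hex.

P1 = 0xA, P2 = 0x9, P3 = 0x9, P4 = 0xE, P5 = 0x0

P1: T = 0xC, S = E(K, T) = 0x3; 0x9 ⊕ 0x3 = 0xA.
P2: T = 0xD, S = E(K, T) = 0x1; 0x8 ⊕ 0x1 = 0x9.
P3: T = 0xE, S = E(K, T) = 0x7; 0xE ⊕ 0x7 = 0x9.
P4: T = 0xF, S = E(K, T) = 0x5; 0xB ⊕ 0x5 = 0xE.
P5: T = 0x0, S = E(K, T) = 0xA; 0xA ⊕ 0xA = 0x0.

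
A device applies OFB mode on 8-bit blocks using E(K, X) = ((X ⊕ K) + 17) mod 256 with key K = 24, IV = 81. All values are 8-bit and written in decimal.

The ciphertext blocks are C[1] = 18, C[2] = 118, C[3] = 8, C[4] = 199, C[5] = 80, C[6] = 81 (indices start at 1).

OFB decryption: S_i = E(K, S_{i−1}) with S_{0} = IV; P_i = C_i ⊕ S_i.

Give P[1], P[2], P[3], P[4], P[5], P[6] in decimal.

P[1] = 72, P[2] = 37, P[3] = 84, P[4] = 146, P[5] = 14, P[6] = 6

P[1]: S = E(K, 81) = 90; 18 ⊕ 90 = 72.
P[2]: S = E(K, 90) = 83; 118 ⊕ 83 = 37.
P[3]: S = E(K, 83) = 92; 8 ⊕ 92 = 84.
P[4]: S = E(K, 92) = 85; 199 ⊕ 85 = 146.
P[5]: S = E(K, 85) = 94; 80 ⊕ 94 = 14.
P[6]: S = E(K, 94) = 87; 81 ⊕ 87 = 6.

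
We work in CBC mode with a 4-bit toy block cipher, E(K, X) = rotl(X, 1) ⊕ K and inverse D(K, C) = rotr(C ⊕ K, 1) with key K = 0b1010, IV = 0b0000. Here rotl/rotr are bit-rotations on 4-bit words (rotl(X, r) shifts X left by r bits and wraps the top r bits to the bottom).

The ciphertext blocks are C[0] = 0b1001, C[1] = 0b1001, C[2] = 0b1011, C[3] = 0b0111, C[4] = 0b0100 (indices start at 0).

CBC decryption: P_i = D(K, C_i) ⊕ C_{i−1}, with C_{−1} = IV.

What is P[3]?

P[3] = 0b0101

P[3]: D(K, 0b0111) = 0b1110; 0b1110 ⊕ 0b1011 = 0b0101.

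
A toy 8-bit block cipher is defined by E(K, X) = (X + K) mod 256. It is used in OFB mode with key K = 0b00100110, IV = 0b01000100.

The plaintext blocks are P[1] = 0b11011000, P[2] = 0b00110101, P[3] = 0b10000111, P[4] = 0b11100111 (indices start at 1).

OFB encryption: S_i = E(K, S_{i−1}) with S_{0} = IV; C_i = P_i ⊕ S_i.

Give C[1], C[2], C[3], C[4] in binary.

C[1]: S = E(K, 0b01000100) = 0b01101010; 0b11011000 ⊕ 0b01101010 = 0b10110010.
C[2]: S = E(K, 0b01101010) = 0b10010000; 0b00110101 ⊕ 0b10010000 = 0b10100101.
C[3]: S = E(K, 0b10010000) = 0b10110110; 0b10000111 ⊕ 0b10110110 = 0b00110001.
C[4]: S = E(K, 0b10110110) = 0b11011100; 0b11100111 ⊕ 0b11011100 = 0b00111011.

C[1] = 0b10110010, C[2] = 0b10100101, C[3] = 0b00110001, C[4] = 0b00111011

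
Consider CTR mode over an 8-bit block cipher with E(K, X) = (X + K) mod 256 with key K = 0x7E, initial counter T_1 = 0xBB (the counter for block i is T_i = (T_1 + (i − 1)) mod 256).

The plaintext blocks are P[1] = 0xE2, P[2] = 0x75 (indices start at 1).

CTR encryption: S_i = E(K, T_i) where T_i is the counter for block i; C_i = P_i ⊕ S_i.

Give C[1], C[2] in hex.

C[1] = 0xDB, C[2] = 0x4F

C[1]: T = 0xBB, S = E(K, T) = 0x39; 0xE2 ⊕ 0x39 = 0xDB.
C[2]: T = 0xBC, S = E(K, T) = 0x3A; 0x75 ⊕ 0x3A = 0x4F.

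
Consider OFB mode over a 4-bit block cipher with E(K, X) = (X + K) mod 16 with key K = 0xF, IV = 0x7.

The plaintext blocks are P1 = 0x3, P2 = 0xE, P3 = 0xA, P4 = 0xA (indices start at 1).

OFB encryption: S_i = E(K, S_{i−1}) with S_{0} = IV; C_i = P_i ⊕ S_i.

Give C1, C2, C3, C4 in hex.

C1 = 0x5, C2 = 0xB, C3 = 0xE, C4 = 0x9

C1: S = E(K, 0x7) = 0x6; 0x3 ⊕ 0x6 = 0x5.
C2: S = E(K, 0x6) = 0x5; 0xE ⊕ 0x5 = 0xB.
C3: S = E(K, 0x5) = 0x4; 0xA ⊕ 0x4 = 0xE.
C4: S = E(K, 0x4) = 0x3; 0xA ⊕ 0x3 = 0x9.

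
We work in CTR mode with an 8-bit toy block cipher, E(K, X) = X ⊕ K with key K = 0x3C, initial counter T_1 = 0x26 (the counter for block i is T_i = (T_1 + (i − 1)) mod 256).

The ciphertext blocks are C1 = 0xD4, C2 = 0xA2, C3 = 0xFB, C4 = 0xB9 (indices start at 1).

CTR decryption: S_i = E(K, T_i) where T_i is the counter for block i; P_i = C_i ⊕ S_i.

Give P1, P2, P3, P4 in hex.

P1: T = 0x26, S = E(K, T) = 0x1A; 0xD4 ⊕ 0x1A = 0xCE.
P2: T = 0x27, S = E(K, T) = 0x1B; 0xA2 ⊕ 0x1B = 0xB9.
P3: T = 0x28, S = E(K, T) = 0x14; 0xFB ⊕ 0x14 = 0xEF.
P4: T = 0x29, S = E(K, T) = 0x15; 0xB9 ⊕ 0x15 = 0xAC.

P1 = 0xCE, P2 = 0xB9, P3 = 0xEF, P4 = 0xAC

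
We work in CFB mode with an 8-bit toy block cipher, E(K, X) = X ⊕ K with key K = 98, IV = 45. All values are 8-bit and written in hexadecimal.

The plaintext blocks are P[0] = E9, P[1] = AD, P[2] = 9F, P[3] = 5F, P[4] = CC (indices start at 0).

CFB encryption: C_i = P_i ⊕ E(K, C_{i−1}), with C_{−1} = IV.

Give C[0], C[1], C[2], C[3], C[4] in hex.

C[0] = 34, C[1] = 01, C[2] = 06, C[3] = C1, C[4] = 95

C[0]: E(K, 45) = DD; E9 ⊕ DD = 34.
C[1]: E(K, 34) = AC; AD ⊕ AC = 01.
C[2]: E(K, 01) = 99; 9F ⊕ 99 = 06.
C[3]: E(K, 06) = 9E; 5F ⊕ 9E = C1.
C[4]: E(K, C1) = 59; CC ⊕ 59 = 95.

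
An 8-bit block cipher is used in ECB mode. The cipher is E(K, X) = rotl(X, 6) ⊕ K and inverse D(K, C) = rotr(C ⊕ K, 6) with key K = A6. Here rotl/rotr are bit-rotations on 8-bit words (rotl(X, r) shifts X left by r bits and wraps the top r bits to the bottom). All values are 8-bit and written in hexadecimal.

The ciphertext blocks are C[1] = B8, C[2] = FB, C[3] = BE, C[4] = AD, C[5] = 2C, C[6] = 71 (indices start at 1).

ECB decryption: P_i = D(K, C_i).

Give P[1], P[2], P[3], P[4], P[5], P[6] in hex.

P[1]: D(K, B8) = 78.
P[2]: D(K, FB) = 75.
P[3]: D(K, BE) = 60.
P[4]: D(K, AD) = 2C.
P[5]: D(K, 2C) = 2A.
P[6]: D(K, 71) = 5F.

P[1] = 78, P[2] = 75, P[3] = 60, P[4] = 2C, P[5] = 2A, P[6] = 5F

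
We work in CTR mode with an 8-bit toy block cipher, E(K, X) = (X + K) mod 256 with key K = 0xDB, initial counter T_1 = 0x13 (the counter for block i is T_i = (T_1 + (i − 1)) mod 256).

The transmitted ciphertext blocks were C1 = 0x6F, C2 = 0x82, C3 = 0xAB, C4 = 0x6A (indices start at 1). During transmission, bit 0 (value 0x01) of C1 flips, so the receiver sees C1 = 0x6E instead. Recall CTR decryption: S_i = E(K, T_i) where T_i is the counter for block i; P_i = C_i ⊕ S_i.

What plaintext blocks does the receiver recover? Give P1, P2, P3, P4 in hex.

Only C1 changed, to 0x6E. In CTR, a change in C_i flips the same bit in P_i only; the keystream is unaffected. Decrypting the received ciphertext:
P1: T = 0x13, S = E(K, T) = 0xEE; 0x6E ⊕ 0xEE = 0x80.
P2: T = 0x14, S = E(K, T) = 0xEF; 0x82 ⊕ 0xEF = 0x6D.
P3: T = 0x15, S = E(K, T) = 0xF0; 0xAB ⊕ 0xF0 = 0x5B.
P4: T = 0x16, S = E(K, T) = 0xF1; 0x6A ⊕ 0xF1 = 0x9B.
Blocks that differ from the original plaintext: P1.

P1 = 0x80, P2 = 0x6D, P3 = 0x5B, P4 = 0x9B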